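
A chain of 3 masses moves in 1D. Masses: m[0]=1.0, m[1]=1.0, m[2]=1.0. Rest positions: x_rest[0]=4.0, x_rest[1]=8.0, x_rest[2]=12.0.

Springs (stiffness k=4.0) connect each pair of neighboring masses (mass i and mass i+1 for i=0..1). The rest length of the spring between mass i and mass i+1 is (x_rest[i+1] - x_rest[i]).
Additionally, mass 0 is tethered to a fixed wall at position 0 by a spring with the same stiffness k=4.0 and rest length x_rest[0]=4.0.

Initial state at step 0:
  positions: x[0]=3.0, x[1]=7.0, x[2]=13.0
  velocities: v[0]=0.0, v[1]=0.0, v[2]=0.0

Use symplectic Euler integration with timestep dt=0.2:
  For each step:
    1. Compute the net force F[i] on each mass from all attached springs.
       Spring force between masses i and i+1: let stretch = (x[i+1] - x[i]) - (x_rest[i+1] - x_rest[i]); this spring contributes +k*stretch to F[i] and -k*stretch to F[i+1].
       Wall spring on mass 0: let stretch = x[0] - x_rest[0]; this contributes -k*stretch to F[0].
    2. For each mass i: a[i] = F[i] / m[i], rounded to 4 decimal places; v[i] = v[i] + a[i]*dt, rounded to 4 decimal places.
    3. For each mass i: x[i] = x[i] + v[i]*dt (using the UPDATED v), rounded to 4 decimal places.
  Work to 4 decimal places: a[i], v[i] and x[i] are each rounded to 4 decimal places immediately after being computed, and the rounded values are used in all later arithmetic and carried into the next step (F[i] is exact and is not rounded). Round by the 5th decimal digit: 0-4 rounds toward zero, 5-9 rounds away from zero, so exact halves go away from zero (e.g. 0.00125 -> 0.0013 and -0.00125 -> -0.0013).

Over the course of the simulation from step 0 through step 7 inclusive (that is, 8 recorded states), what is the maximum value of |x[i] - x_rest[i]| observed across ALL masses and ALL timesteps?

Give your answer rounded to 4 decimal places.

Answer: 1.2488

Derivation:
Step 0: x=[3.0000 7.0000 13.0000] v=[0.0000 0.0000 0.0000]
Step 1: x=[3.1600 7.3200 12.6800] v=[0.8000 1.6000 -1.6000]
Step 2: x=[3.4800 7.8320 12.1424] v=[1.6000 2.5600 -2.6880]
Step 3: x=[3.9395 8.3373 11.5551] v=[2.2976 2.5267 -2.9363]
Step 4: x=[4.4723 8.6538 11.0930] v=[2.6642 1.5827 -2.3105]
Step 5: x=[4.9586 8.6916 10.8806] v=[2.4316 0.1889 -1.0619]
Step 6: x=[5.2488 8.4823 10.9580] v=[1.4511 -1.0463 0.3869]
Step 7: x=[5.2166 8.1518 11.2793] v=[-0.1611 -1.6525 1.6063]
Max displacement = 1.2488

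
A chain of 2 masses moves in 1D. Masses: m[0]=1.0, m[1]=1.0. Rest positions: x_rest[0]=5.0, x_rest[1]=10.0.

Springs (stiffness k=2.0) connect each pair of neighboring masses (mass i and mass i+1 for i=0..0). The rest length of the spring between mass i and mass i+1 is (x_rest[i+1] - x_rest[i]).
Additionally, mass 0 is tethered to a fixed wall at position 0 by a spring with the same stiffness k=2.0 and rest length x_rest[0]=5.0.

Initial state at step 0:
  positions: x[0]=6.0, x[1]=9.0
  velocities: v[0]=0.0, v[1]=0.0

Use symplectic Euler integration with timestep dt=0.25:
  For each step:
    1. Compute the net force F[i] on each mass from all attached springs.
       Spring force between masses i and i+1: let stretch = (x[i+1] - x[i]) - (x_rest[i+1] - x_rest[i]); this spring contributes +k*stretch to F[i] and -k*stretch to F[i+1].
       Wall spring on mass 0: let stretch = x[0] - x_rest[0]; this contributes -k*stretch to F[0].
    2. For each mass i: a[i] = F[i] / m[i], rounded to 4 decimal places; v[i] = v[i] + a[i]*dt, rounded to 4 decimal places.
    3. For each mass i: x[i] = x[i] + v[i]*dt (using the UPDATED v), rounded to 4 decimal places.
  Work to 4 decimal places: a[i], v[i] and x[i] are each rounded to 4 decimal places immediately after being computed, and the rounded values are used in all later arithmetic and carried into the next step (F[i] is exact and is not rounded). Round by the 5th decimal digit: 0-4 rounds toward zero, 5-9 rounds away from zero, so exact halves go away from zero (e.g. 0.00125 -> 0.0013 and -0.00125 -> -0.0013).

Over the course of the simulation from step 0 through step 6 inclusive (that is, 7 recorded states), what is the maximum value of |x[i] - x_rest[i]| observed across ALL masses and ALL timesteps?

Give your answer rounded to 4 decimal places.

Answer: 1.2820

Derivation:
Step 0: x=[6.0000 9.0000] v=[0.0000 0.0000]
Step 1: x=[5.6250 9.2500] v=[-1.5000 1.0000]
Step 2: x=[5.0000 9.6719] v=[-2.5000 1.6875]
Step 3: x=[4.3340 10.1348] v=[-2.6641 1.8516]
Step 4: x=[3.8513 10.4976] v=[-1.9307 1.4512]
Step 5: x=[3.7180 10.6546] v=[-0.5332 0.6281]
Step 6: x=[3.9870 10.5696] v=[1.0761 -0.3402]
Max displacement = 1.2820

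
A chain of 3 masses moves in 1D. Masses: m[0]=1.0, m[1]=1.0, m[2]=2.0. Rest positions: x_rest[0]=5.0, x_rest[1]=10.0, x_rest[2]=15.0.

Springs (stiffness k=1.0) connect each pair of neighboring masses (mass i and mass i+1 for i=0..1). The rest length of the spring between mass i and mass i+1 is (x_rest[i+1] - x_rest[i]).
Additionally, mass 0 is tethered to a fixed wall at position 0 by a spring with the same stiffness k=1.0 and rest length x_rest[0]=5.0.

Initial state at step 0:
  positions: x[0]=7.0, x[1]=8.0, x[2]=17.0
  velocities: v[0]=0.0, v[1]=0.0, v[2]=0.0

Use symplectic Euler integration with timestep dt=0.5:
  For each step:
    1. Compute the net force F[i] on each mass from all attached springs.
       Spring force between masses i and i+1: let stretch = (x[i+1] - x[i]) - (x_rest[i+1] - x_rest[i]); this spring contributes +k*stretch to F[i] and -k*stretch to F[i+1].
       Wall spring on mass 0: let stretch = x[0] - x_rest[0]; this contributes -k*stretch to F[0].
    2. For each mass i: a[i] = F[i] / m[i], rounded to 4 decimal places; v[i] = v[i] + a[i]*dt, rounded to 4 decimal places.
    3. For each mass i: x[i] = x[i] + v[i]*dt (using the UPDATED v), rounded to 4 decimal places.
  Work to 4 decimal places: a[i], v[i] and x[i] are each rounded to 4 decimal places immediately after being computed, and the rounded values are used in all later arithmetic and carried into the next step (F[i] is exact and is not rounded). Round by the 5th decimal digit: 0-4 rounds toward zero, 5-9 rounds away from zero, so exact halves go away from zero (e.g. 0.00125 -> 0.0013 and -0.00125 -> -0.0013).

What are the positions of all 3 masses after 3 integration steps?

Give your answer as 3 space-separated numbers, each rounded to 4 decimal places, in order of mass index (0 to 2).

Step 0: x=[7.0000 8.0000 17.0000] v=[0.0000 0.0000 0.0000]
Step 1: x=[5.5000 10.0000 16.5000] v=[-3.0000 4.0000 -1.0000]
Step 2: x=[3.7500 12.5000 15.8125] v=[-3.5000 5.0000 -1.3750]
Step 3: x=[3.2500 13.6407 15.3360] v=[-1.0000 2.2813 -0.9531]

Answer: 3.2500 13.6407 15.3360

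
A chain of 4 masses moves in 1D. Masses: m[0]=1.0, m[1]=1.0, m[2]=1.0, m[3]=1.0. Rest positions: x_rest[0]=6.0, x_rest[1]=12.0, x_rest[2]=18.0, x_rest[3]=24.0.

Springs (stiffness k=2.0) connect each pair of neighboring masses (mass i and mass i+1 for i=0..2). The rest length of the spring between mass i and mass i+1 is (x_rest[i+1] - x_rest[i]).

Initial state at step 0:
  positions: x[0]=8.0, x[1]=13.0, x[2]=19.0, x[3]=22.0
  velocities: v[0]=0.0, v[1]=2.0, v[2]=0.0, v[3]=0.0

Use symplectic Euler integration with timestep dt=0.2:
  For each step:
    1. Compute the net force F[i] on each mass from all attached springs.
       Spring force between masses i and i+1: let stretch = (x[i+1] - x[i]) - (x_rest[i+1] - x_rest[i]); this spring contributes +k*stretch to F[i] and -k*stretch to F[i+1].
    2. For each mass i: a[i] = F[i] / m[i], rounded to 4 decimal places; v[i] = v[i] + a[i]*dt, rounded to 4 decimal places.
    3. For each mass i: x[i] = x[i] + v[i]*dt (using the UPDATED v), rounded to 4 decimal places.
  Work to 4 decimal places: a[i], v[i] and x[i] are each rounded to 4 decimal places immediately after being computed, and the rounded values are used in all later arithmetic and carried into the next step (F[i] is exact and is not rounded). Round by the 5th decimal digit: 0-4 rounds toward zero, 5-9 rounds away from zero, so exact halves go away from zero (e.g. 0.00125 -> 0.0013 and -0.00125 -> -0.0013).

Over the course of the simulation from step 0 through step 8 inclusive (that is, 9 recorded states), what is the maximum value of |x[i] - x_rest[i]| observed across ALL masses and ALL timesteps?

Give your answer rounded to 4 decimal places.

Step 0: x=[8.0000 13.0000 19.0000 22.0000] v=[0.0000 2.0000 0.0000 0.0000]
Step 1: x=[7.9200 13.4800 18.7600 22.2400] v=[-0.4000 2.4000 -1.2000 1.2000]
Step 2: x=[7.8048 13.9376 18.3760 22.6816] v=[-0.5760 2.2880 -1.9200 2.2080]
Step 3: x=[7.7002 14.2596 17.9814 23.2588] v=[-0.5229 1.6102 -1.9731 2.8858]
Step 4: x=[7.6404 14.3546 17.7112 23.8938] v=[-0.2991 0.4752 -1.3509 3.1748]
Step 5: x=[7.6377 14.1810 17.6671 24.5142] v=[-0.0134 -0.8678 -0.2205 3.1018]
Step 6: x=[7.6785 13.7629 17.8919 25.0668] v=[0.2039 -2.0907 1.1239 2.7630]
Step 7: x=[7.7260 13.1883 18.3604 25.5254] v=[0.2377 -2.8729 2.3423 2.2930]
Step 8: x=[7.7305 12.5905 18.9883 25.8908] v=[0.0226 -2.9890 3.1395 1.8270]
Max displacement = 2.3546

Answer: 2.3546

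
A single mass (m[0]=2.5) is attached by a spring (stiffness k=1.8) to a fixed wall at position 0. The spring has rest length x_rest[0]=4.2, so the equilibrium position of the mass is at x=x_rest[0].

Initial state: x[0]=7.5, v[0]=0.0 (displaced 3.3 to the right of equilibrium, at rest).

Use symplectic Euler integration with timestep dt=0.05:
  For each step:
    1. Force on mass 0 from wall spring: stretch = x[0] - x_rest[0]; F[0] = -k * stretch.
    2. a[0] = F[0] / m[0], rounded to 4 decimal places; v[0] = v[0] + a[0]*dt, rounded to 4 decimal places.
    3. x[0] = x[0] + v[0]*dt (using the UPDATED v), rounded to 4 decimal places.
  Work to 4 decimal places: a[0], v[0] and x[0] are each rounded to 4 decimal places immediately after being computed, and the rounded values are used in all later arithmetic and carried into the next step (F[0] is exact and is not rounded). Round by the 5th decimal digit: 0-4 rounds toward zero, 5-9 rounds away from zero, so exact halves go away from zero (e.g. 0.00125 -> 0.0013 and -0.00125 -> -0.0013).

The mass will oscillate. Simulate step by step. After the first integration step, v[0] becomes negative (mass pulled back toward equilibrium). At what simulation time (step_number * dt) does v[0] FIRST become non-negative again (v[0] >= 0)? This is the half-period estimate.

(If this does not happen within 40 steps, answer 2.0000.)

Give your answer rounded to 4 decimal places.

Step 0: x=[7.5000] v=[0.0000]
Step 1: x=[7.4941] v=[-0.1188]
Step 2: x=[7.4822] v=[-0.2374]
Step 3: x=[7.4644] v=[-0.3556]
Step 4: x=[7.4407] v=[-0.4731]
Step 5: x=[7.4112] v=[-0.5898]
Step 6: x=[7.3759] v=[-0.7054]
Step 7: x=[7.3349] v=[-0.8197]
Step 8: x=[7.2883] v=[-0.9326]
Step 9: x=[7.2361] v=[-1.0438]
Step 10: x=[7.1784] v=[-1.1531]
Step 11: x=[7.1154] v=[-1.2603]
Step 12: x=[7.0471] v=[-1.3653]
Step 13: x=[6.9737] v=[-1.4678]
Step 14: x=[6.8953] v=[-1.5677]
Step 15: x=[6.8121] v=[-1.6647]
Step 16: x=[6.7242] v=[-1.7587]
Step 17: x=[6.6317] v=[-1.8496]
Step 18: x=[6.5348] v=[-1.9371]
Step 19: x=[6.4337] v=[-2.0212]
Step 20: x=[6.3286] v=[-2.1016]
Step 21: x=[6.2197] v=[-2.1782]
Step 22: x=[6.1072] v=[-2.2509]
Step 23: x=[5.9912] v=[-2.3196]
Step 24: x=[5.8720] v=[-2.3841]
Step 25: x=[5.7498] v=[-2.4443]
Step 26: x=[5.6248] v=[-2.5001]
Step 27: x=[5.4972] v=[-2.5514]
Step 28: x=[5.3673] v=[-2.5981]
Step 29: x=[5.2353] v=[-2.6401]
Step 30: x=[5.1014] v=[-2.6774]
Step 31: x=[4.9659] v=[-2.7099]
Step 32: x=[4.8290] v=[-2.7375]
Step 33: x=[4.6910] v=[-2.7601]
Step 34: x=[4.5521] v=[-2.7778]
Step 35: x=[4.4126] v=[-2.7905]
Step 36: x=[4.2727] v=[-2.7982]
Step 37: x=[4.1327] v=[-2.8008]
Step 38: x=[3.9928] v=[-2.7984]
Step 39: x=[3.8533] v=[-2.7909]
Step 40: x=[3.7144] v=[-2.7784]
v[0] did not become non-negative within 40 steps; using fallback time=2.0000

Answer: 2.0000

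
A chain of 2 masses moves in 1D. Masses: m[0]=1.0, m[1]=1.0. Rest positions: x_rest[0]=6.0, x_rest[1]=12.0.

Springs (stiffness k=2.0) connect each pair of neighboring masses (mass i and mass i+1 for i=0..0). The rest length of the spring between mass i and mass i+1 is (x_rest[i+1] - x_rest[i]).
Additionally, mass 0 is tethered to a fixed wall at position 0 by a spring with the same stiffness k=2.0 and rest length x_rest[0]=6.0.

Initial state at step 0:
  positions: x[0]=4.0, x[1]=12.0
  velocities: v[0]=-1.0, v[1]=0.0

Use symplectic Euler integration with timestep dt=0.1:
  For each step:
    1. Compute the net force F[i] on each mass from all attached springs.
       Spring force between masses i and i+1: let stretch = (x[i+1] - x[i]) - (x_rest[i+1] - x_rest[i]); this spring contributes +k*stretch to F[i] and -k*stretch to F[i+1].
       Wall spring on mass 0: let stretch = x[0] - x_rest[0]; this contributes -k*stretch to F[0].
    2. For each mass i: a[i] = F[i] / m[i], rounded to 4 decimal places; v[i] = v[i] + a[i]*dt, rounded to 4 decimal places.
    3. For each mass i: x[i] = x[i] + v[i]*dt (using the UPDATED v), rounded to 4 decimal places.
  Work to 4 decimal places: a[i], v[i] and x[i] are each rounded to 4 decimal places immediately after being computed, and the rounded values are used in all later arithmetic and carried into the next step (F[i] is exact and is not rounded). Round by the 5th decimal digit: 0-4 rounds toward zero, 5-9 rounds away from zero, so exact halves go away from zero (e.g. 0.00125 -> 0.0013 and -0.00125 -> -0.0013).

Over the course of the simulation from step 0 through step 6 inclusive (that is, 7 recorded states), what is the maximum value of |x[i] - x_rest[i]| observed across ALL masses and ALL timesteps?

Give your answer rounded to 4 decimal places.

Step 0: x=[4.0000 12.0000] v=[-1.0000 0.0000]
Step 1: x=[3.9800 11.9600] v=[-0.2000 -0.4000]
Step 2: x=[4.0400 11.8804] v=[0.6000 -0.7960]
Step 3: x=[4.1760 11.7640] v=[1.3601 -1.1641]
Step 4: x=[4.3803 11.6158] v=[2.0425 -1.4817]
Step 5: x=[4.6417 11.4429] v=[2.6135 -1.7288]
Step 6: x=[4.9462 11.2540] v=[3.0454 -1.8890]
Max displacement = 2.0200

Answer: 2.0200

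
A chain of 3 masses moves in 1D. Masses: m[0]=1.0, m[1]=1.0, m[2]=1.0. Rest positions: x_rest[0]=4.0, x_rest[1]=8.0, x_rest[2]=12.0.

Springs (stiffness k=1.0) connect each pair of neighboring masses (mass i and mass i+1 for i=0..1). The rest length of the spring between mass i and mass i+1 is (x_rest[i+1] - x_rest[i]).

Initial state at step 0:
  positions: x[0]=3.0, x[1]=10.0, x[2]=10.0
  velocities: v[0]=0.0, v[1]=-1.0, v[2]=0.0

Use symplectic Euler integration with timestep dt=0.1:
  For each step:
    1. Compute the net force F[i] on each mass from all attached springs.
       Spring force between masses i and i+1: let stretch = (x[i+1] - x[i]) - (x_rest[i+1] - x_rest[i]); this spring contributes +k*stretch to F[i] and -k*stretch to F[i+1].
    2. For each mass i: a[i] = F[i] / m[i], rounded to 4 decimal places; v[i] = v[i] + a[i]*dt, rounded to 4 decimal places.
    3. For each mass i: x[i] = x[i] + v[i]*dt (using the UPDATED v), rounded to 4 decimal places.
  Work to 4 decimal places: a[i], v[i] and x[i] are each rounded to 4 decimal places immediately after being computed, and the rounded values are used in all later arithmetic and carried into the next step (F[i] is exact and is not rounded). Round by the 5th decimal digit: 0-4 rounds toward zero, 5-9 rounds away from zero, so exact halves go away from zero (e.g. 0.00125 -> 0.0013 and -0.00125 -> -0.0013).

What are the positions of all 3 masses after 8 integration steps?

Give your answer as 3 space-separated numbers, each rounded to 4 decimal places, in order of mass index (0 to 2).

Step 0: x=[3.0000 10.0000 10.0000] v=[0.0000 -1.0000 0.0000]
Step 1: x=[3.0300 9.8300 10.0400] v=[0.3000 -1.7000 0.4000]
Step 2: x=[3.0880 9.5941 10.1179] v=[0.5800 -2.3590 0.7790]
Step 3: x=[3.1711 9.2984 10.2306] v=[0.8306 -2.9572 1.1266]
Step 4: x=[3.2754 8.9507 10.3739] v=[1.0433 -3.4767 1.4334]
Step 5: x=[3.3965 8.5605 10.5430] v=[1.2108 -3.9019 1.6911]
Step 6: x=[3.5292 8.1385 10.7323] v=[1.3272 -4.2201 1.8929]
Step 7: x=[3.6680 7.6963 10.9357] v=[1.3881 -4.4217 2.0335]
Step 8: x=[3.8071 7.2462 11.1467] v=[1.3909 -4.5006 2.1096]

Answer: 3.8071 7.2462 11.1467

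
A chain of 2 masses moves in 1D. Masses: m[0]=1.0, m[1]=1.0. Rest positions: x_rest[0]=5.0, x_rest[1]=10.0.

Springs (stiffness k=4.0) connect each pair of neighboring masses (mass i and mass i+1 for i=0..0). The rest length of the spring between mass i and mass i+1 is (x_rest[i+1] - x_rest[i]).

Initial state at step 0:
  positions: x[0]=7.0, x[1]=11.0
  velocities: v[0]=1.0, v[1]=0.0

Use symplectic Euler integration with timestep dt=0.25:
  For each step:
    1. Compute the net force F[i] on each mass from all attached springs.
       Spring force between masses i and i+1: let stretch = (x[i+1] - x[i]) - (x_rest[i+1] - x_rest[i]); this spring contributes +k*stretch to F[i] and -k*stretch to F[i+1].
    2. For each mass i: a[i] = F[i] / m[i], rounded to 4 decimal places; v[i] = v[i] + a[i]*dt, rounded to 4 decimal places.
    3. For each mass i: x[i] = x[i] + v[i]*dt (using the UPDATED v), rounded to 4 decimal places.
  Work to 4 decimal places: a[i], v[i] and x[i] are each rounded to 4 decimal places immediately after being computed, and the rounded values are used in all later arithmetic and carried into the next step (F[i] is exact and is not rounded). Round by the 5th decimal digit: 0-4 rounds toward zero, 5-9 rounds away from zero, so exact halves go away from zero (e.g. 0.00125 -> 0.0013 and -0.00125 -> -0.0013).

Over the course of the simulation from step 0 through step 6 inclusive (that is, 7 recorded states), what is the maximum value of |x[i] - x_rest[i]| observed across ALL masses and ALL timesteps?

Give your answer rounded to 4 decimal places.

Step 0: x=[7.0000 11.0000] v=[1.0000 0.0000]
Step 1: x=[7.0000 11.2500] v=[0.0000 1.0000]
Step 2: x=[6.8125 11.6875] v=[-0.7500 1.7500]
Step 3: x=[6.5938 12.1563] v=[-0.8750 1.8750]
Step 4: x=[6.5157 12.4844] v=[-0.3125 1.3125]
Step 5: x=[6.6798 12.5704] v=[0.6562 0.3438]
Step 6: x=[7.0665 12.4337] v=[1.5468 -0.5468]
Max displacement = 2.5704

Answer: 2.5704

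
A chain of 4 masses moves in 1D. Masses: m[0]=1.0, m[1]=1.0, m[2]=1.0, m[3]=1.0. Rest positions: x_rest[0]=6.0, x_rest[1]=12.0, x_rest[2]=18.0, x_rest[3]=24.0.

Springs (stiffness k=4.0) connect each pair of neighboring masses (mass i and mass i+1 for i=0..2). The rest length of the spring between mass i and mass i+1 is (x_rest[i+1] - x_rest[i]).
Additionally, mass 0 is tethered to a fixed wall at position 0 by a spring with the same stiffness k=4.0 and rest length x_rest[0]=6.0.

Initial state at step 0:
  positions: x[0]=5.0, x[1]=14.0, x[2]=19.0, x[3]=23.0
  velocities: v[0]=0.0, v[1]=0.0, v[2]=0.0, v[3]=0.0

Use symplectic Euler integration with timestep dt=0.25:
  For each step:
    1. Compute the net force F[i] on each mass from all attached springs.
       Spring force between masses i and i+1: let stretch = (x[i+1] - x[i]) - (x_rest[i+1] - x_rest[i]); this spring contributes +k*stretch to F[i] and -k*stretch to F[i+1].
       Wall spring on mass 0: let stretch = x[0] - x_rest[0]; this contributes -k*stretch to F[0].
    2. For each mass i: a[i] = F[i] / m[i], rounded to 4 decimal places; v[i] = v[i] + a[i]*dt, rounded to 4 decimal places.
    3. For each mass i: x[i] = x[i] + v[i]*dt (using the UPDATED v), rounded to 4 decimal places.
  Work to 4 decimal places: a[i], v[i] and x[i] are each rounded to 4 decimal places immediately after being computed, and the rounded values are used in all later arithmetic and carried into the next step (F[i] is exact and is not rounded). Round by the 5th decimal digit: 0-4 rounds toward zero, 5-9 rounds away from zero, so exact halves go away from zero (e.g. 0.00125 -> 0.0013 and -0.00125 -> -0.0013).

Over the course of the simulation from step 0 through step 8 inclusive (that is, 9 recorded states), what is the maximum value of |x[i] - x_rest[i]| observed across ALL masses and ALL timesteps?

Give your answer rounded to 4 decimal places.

Answer: 2.1344

Derivation:
Step 0: x=[5.0000 14.0000 19.0000 23.0000] v=[0.0000 0.0000 0.0000 0.0000]
Step 1: x=[6.0000 13.0000 18.7500 23.5000] v=[4.0000 -4.0000 -1.0000 2.0000]
Step 2: x=[7.2500 11.6875 18.2500 24.3125] v=[5.0000 -5.2500 -2.0000 3.2500]
Step 3: x=[7.7969 10.9063 17.6250 25.1094] v=[2.1875 -3.1250 -2.5000 3.1875]
Step 4: x=[7.1719 11.0274 17.1914 25.5352] v=[-2.5000 0.4843 -1.7343 1.7031]
Step 5: x=[5.7178 11.7256 17.3028 25.3750] v=[-5.8164 2.7928 0.4455 -0.6407]
Step 6: x=[4.3362 12.3162 18.0379 24.6968] v=[-5.5264 2.3622 2.9405 -2.7129]
Step 7: x=[3.8656 12.3422 19.0073 23.8539] v=[-1.8826 0.1039 3.8777 -3.3718]
Step 8: x=[4.5477 11.9153 19.5221 23.2993] v=[2.7284 -1.7076 2.0592 -2.2184]
Max displacement = 2.1344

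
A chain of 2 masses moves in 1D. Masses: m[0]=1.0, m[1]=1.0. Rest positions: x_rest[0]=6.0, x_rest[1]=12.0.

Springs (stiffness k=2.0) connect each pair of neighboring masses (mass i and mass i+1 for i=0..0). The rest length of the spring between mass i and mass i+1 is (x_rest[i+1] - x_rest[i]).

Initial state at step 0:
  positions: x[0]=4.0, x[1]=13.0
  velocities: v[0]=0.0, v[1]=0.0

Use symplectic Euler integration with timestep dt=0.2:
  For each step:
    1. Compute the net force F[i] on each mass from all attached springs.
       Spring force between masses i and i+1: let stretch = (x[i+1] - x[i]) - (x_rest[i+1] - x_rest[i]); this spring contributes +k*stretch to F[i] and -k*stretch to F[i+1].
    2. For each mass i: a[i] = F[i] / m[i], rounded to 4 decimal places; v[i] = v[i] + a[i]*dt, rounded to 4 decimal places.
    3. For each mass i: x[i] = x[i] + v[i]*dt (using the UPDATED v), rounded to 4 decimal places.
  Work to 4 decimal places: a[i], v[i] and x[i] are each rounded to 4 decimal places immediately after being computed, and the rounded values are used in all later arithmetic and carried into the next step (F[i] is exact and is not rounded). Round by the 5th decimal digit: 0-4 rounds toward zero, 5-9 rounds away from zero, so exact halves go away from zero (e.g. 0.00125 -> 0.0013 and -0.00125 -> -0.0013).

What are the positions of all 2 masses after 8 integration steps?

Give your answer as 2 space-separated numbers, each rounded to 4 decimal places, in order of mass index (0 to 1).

Answer: 6.9707 10.0293

Derivation:
Step 0: x=[4.0000 13.0000] v=[0.0000 0.0000]
Step 1: x=[4.2400 12.7600] v=[1.2000 -1.2000]
Step 2: x=[4.6816 12.3184] v=[2.2080 -2.2080]
Step 3: x=[5.2541 11.7459] v=[2.8627 -2.8627]
Step 4: x=[5.8660 11.1340] v=[3.0594 -3.0594]
Step 5: x=[6.4193 10.5807] v=[2.7666 -2.7666]
Step 6: x=[6.8255 10.1745] v=[2.0312 -2.0312]
Step 7: x=[7.0197 9.9803] v=[0.9708 -0.9708]
Step 8: x=[6.9707 10.0293] v=[-0.2450 0.2450]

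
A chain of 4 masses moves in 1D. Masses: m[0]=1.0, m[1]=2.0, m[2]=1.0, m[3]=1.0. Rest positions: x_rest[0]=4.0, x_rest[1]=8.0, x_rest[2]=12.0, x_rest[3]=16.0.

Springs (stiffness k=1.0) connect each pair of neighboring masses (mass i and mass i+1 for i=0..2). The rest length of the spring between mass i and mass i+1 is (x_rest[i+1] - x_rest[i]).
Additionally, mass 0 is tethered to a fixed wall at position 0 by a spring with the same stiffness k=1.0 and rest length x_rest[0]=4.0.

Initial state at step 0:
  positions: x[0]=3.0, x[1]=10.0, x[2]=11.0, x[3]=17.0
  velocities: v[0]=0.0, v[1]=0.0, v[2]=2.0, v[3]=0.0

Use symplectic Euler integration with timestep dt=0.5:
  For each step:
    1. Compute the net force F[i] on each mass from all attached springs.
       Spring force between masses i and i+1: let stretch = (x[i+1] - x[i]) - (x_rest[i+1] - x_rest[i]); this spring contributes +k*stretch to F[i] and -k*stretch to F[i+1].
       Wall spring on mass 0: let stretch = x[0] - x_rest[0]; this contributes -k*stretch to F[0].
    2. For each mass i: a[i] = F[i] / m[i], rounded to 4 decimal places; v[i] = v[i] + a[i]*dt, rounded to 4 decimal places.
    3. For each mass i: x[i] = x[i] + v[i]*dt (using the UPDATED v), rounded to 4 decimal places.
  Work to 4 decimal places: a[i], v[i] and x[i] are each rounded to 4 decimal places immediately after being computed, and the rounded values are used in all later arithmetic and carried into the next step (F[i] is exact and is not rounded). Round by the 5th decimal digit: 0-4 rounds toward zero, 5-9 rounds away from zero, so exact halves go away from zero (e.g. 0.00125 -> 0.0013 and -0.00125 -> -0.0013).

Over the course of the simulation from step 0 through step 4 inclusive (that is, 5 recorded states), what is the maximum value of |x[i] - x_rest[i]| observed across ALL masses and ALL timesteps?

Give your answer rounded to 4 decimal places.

Answer: 3.8516

Derivation:
Step 0: x=[3.0000 10.0000 11.0000 17.0000] v=[0.0000 0.0000 2.0000 0.0000]
Step 1: x=[4.0000 9.2500 13.2500 16.5000] v=[2.0000 -1.5000 4.5000 -1.0000]
Step 2: x=[5.3125 8.3438 15.3125 16.1875] v=[2.6250 -1.8125 4.1250 -0.6250]
Step 3: x=[6.0547 7.9297 15.8516 16.6563] v=[1.4844 -0.8282 1.0782 0.9375]
Step 4: x=[5.7520 8.2715 14.6114 17.9239] v=[-0.6055 0.6836 -2.4804 2.5352]
Max displacement = 3.8516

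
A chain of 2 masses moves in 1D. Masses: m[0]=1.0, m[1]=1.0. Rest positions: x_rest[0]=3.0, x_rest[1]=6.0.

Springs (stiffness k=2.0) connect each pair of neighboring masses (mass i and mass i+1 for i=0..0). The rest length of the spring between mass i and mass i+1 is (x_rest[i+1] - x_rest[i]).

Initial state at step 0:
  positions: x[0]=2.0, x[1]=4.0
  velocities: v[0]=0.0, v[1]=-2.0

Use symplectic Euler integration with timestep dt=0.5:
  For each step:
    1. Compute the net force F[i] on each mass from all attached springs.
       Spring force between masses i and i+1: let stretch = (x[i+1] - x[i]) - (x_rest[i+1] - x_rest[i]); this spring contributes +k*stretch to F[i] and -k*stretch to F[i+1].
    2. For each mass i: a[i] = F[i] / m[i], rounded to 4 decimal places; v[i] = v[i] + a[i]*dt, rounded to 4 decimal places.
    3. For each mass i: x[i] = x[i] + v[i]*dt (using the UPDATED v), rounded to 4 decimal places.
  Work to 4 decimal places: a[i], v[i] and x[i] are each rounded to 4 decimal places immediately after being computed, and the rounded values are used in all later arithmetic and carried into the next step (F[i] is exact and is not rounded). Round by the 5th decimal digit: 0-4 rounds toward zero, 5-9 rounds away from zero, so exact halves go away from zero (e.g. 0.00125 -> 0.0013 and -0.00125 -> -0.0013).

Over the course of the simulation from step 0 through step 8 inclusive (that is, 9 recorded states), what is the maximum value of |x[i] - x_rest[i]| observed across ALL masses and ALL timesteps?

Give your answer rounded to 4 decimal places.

Answer: 5.5000

Derivation:
Step 0: x=[2.0000 4.0000] v=[0.0000 -2.0000]
Step 1: x=[1.5000 3.5000] v=[-1.0000 -1.0000]
Step 2: x=[0.5000 3.5000] v=[-2.0000 0.0000]
Step 3: x=[-0.5000 3.5000] v=[-2.0000 0.0000]
Step 4: x=[-1.0000 3.0000] v=[-1.0000 -1.0000]
Step 5: x=[-1.0000 2.0000] v=[0.0000 -2.0000]
Step 6: x=[-1.0000 1.0000] v=[0.0000 -2.0000]
Step 7: x=[-1.5000 0.5000] v=[-1.0000 -1.0000]
Step 8: x=[-2.5000 0.5000] v=[-2.0000 0.0000]
Max displacement = 5.5000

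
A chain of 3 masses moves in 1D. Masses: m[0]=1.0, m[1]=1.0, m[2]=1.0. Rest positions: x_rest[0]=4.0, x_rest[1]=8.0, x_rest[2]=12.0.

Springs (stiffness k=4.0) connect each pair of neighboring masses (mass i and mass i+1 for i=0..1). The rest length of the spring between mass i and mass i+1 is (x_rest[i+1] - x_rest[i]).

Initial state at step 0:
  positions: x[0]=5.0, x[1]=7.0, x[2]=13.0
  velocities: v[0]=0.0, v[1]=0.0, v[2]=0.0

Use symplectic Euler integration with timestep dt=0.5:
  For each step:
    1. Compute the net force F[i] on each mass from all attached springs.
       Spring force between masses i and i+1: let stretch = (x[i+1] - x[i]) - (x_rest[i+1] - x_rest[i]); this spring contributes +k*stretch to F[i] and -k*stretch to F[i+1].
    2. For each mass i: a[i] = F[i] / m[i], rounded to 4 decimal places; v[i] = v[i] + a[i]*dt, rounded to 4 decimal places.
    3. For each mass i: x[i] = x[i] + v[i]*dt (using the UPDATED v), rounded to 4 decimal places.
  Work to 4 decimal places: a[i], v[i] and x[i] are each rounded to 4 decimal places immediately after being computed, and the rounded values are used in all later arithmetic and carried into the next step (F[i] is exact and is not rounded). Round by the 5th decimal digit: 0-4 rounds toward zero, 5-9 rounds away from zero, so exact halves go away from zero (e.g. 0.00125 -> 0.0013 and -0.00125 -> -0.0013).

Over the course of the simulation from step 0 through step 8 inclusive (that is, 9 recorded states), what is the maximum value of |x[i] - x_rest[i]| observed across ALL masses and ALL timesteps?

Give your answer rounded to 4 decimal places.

Step 0: x=[5.0000 7.0000 13.0000] v=[0.0000 0.0000 0.0000]
Step 1: x=[3.0000 11.0000 11.0000] v=[-4.0000 8.0000 -4.0000]
Step 2: x=[5.0000 7.0000 13.0000] v=[4.0000 -8.0000 4.0000]
Step 3: x=[5.0000 7.0000 13.0000] v=[0.0000 0.0000 0.0000]
Step 4: x=[3.0000 11.0000 11.0000] v=[-4.0000 8.0000 -4.0000]
Step 5: x=[5.0000 7.0000 13.0000] v=[4.0000 -8.0000 4.0000]
Step 6: x=[5.0000 7.0000 13.0000] v=[0.0000 0.0000 0.0000]
Step 7: x=[3.0000 11.0000 11.0000] v=[-4.0000 8.0000 -4.0000]
Step 8: x=[5.0000 7.0000 13.0000] v=[4.0000 -8.0000 4.0000]
Max displacement = 3.0000

Answer: 3.0000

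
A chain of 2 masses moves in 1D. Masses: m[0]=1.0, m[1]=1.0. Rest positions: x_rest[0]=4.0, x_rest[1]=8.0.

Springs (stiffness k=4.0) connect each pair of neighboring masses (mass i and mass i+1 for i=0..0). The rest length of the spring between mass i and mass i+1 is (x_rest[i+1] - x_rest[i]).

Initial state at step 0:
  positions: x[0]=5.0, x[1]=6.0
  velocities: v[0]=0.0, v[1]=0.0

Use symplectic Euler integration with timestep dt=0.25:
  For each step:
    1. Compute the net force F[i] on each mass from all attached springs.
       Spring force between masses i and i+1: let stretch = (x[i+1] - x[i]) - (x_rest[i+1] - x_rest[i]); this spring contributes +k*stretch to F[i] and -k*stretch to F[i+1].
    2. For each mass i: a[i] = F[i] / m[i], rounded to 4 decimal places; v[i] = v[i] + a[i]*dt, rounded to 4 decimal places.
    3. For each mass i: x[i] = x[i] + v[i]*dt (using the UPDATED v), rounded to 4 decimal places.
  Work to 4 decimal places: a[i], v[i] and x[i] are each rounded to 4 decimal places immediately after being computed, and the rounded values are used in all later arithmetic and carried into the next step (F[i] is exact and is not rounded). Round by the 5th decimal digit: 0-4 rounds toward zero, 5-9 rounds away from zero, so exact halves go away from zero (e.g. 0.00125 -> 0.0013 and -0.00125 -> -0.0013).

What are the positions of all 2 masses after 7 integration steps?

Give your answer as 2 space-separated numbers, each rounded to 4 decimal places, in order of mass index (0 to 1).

Answer: 4.5430 6.4571

Derivation:
Step 0: x=[5.0000 6.0000] v=[0.0000 0.0000]
Step 1: x=[4.2500 6.7500] v=[-3.0000 3.0000]
Step 2: x=[3.1250 7.8750] v=[-4.5000 4.5000]
Step 3: x=[2.1875 8.8125] v=[-3.7500 3.7500]
Step 4: x=[1.9063 9.0938] v=[-1.1250 1.1250]
Step 5: x=[2.4219 8.5782] v=[2.0625 -2.0625]
Step 6: x=[3.4766 7.5235] v=[4.2188 -4.2188]
Step 7: x=[4.5430 6.4571] v=[4.2657 -4.2657]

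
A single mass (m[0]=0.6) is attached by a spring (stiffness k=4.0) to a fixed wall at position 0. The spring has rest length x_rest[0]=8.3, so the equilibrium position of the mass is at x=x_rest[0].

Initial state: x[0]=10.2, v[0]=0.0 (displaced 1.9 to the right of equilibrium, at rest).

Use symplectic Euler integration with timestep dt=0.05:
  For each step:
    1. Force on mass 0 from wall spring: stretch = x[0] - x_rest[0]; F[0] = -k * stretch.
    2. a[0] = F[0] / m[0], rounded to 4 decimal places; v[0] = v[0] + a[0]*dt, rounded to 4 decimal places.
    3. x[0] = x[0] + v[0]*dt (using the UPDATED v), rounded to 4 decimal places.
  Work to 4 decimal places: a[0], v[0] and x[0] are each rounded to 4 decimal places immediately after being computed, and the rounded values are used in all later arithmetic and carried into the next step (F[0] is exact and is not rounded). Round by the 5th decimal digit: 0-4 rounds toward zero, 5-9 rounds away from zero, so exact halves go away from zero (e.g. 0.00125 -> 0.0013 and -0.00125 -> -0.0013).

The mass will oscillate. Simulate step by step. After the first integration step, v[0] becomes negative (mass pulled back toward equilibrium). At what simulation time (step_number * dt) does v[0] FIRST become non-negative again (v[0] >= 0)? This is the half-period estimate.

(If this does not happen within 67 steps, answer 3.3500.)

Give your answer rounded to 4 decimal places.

Step 0: x=[10.2000] v=[0.0000]
Step 1: x=[10.1683] v=[-0.6333]
Step 2: x=[10.1055] v=[-1.2561]
Step 3: x=[10.0126] v=[-1.8579]
Step 4: x=[9.8912] v=[-2.4288]
Step 5: x=[9.7432] v=[-2.9592]
Step 6: x=[9.5712] v=[-3.4403]
Step 7: x=[9.3780] v=[-3.8640]
Step 8: x=[9.1668] v=[-4.2233]
Step 9: x=[8.9412] v=[-4.5122]
Step 10: x=[8.7049] v=[-4.7259]
Step 11: x=[8.4619] v=[-4.8609]
Step 12: x=[8.2162] v=[-4.9149]
Step 13: x=[7.9719] v=[-4.8870]
Step 14: x=[7.7330] v=[-4.7776]
Step 15: x=[7.5036] v=[-4.5886]
Step 16: x=[7.2874] v=[-4.3231]
Step 17: x=[7.0881] v=[-3.9856]
Step 18: x=[6.9090] v=[-3.5816]
Step 19: x=[6.7531] v=[-3.1179]
Step 20: x=[6.6230] v=[-2.6023]
Step 21: x=[6.5208] v=[-2.0433]
Step 22: x=[6.4483] v=[-1.4502]
Step 23: x=[6.4067] v=[-0.8330]
Step 24: x=[6.3966] v=[-0.2019]
Step 25: x=[6.4182] v=[0.4326]
First v>=0 after going negative at step 25, time=1.2500

Answer: 1.2500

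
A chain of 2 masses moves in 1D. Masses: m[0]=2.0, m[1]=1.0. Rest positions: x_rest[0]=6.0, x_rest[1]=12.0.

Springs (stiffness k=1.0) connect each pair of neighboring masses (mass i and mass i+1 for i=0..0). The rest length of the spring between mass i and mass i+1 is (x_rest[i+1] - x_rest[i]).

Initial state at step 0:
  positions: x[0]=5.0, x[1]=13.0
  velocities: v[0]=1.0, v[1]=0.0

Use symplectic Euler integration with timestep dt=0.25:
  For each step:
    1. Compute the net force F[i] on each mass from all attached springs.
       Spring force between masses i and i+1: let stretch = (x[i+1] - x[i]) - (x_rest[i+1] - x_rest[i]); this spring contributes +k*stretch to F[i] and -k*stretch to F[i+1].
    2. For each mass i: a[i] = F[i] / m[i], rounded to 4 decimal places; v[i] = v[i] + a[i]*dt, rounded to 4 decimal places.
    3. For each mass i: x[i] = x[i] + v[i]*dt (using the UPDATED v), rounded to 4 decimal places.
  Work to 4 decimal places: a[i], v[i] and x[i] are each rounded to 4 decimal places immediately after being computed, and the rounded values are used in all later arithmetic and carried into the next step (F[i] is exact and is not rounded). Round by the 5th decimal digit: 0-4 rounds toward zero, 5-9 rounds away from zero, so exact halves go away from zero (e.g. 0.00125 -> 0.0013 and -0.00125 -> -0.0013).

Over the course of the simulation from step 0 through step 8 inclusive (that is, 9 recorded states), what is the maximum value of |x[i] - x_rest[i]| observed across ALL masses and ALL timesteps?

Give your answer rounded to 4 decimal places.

Step 0: x=[5.0000 13.0000] v=[1.0000 0.0000]
Step 1: x=[5.3125 12.8750] v=[1.2500 -0.5000]
Step 2: x=[5.6738 12.6524] v=[1.4453 -0.8906]
Step 3: x=[6.0657 12.3686] v=[1.5676 -1.1353]
Step 4: x=[6.4671 12.0659] v=[1.6055 -1.2110]
Step 5: x=[6.8560 11.7882] v=[1.5554 -1.1107]
Step 6: x=[7.2115 11.5773] v=[1.4219 -0.8438]
Step 7: x=[7.5159 11.4685] v=[1.2176 -0.4353]
Step 8: x=[7.7563 11.4877] v=[0.9617 0.0766]
Max displacement = 1.7563

Answer: 1.7563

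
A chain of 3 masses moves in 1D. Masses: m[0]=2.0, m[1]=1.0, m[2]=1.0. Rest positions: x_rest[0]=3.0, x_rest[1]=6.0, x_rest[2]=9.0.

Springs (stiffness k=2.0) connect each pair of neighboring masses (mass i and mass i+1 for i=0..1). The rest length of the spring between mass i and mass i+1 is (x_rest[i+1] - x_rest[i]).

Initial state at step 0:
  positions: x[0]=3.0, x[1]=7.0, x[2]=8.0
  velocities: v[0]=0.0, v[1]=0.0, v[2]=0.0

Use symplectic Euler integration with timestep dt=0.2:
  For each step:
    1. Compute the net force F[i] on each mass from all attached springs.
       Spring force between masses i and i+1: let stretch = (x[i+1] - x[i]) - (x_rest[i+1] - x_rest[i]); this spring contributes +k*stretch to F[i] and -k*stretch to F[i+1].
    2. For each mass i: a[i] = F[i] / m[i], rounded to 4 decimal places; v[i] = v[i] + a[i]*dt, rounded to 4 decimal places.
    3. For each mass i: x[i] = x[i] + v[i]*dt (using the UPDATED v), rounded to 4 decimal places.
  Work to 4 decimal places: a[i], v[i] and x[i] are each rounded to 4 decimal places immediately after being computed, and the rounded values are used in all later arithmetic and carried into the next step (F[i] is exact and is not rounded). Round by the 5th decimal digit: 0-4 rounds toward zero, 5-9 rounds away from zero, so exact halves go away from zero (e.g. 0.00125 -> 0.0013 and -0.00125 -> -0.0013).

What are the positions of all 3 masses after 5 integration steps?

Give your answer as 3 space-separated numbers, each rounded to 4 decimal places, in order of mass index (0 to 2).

Answer: 3.2762 4.9873 9.4602

Derivation:
Step 0: x=[3.0000 7.0000 8.0000] v=[0.0000 0.0000 0.0000]
Step 1: x=[3.0400 6.7600 8.1600] v=[0.2000 -1.2000 0.8000]
Step 2: x=[3.1088 6.3344 8.4480] v=[0.3440 -2.1280 1.4400]
Step 3: x=[3.1866 5.8198 8.8069] v=[0.3891 -2.5728 1.7946]
Step 4: x=[3.2497 5.3336 9.1669] v=[0.3157 -2.4312 1.7998]
Step 5: x=[3.2762 4.9873 9.4602] v=[0.1325 -1.7314 1.4665]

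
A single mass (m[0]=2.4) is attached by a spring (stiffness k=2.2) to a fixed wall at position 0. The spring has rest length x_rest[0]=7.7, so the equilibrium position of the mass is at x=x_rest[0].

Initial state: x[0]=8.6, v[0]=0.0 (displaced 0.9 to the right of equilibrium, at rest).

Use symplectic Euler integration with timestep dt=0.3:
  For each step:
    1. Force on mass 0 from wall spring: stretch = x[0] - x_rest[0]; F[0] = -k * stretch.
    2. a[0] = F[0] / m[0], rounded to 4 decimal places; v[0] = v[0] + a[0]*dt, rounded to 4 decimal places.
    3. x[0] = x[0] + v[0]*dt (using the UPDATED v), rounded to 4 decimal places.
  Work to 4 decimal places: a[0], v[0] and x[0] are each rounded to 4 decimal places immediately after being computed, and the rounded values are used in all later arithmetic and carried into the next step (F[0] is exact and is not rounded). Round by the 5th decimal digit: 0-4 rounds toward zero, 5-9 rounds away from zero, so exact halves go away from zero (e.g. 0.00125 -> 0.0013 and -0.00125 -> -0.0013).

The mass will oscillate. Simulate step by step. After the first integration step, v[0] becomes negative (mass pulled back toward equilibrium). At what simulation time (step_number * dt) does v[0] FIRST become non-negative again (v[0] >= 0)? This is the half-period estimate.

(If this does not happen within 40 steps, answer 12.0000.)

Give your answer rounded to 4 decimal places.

Answer: 3.3000

Derivation:
Step 0: x=[8.6000] v=[0.0000]
Step 1: x=[8.5258] v=[-0.2475]
Step 2: x=[8.3834] v=[-0.4746]
Step 3: x=[8.1846] v=[-0.6626]
Step 4: x=[7.9458] v=[-0.7959]
Step 5: x=[7.6868] v=[-0.8635]
Step 6: x=[7.4288] v=[-0.8599]
Step 7: x=[7.1932] v=[-0.7853]
Step 8: x=[6.9994] v=[-0.6459]
Step 9: x=[6.8634] v=[-0.4532]
Step 10: x=[6.7965] v=[-0.2231]
Step 11: x=[6.8041] v=[0.0254]
First v>=0 after going negative at step 11, time=3.3000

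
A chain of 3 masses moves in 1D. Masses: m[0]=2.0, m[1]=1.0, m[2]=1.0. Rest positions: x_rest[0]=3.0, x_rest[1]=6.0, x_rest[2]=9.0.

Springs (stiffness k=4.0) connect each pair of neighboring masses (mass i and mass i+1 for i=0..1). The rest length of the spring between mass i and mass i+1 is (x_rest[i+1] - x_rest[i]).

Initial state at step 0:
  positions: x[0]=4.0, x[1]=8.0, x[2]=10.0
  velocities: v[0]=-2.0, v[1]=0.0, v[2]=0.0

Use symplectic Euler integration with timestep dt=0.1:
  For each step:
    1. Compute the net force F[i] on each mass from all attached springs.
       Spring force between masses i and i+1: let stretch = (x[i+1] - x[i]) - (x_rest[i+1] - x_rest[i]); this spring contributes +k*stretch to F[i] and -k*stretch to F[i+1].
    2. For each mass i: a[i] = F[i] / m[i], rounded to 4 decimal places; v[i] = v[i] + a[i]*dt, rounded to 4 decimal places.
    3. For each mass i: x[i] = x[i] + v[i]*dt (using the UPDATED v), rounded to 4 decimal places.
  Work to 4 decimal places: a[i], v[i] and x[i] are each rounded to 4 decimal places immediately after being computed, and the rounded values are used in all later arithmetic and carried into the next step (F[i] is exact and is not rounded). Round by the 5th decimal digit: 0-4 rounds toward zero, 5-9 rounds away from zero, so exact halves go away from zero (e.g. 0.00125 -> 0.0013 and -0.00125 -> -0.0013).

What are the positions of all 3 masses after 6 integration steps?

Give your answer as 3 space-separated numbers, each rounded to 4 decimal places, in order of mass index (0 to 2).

Step 0: x=[4.0000 8.0000 10.0000] v=[-2.0000 0.0000 0.0000]
Step 1: x=[3.8200 7.9200 10.0400] v=[-1.8000 -0.8000 0.4000]
Step 2: x=[3.6620 7.7608 10.1152] v=[-1.5800 -1.5920 0.7520]
Step 3: x=[3.5260 7.5318 10.2162] v=[-1.3602 -2.2898 1.0102]
Step 4: x=[3.4101 7.2500 10.3298] v=[-1.1590 -2.8184 1.1364]
Step 5: x=[3.3110 6.9378 10.4403] v=[-0.9910 -3.1224 1.1045]
Step 6: x=[3.2244 6.6206 10.5307] v=[-0.8656 -3.1721 0.9035]

Answer: 3.2244 6.6206 10.5307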